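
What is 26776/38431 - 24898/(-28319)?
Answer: 1715124582/1088327489 ≈ 1.5759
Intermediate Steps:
26776/38431 - 24898/(-28319) = 26776*(1/38431) - 24898*(-1/28319) = 26776/38431 + 24898/28319 = 1715124582/1088327489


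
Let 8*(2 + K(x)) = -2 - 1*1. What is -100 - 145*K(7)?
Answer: 1955/8 ≈ 244.38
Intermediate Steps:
K(x) = -19/8 (K(x) = -2 + (-2 - 1*1)/8 = -2 + (-2 - 1)/8 = -2 + (⅛)*(-3) = -2 - 3/8 = -19/8)
-100 - 145*K(7) = -100 - 145*(-19/8) = -100 + 2755/8 = 1955/8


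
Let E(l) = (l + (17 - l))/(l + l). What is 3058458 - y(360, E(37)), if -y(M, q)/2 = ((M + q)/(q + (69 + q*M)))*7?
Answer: 34386616492/11243 ≈ 3.0585e+6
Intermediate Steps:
E(l) = 17/(2*l) (E(l) = 17/((2*l)) = 17*(1/(2*l)) = 17/(2*l))
y(M, q) = -14*(M + q)/(69 + q + M*q) (y(M, q) = -2*(M + q)/(q + (69 + q*M))*7 = -2*(M + q)/(q + (69 + M*q))*7 = -2*(M + q)/(69 + q + M*q)*7 = -14*(M + q)/(69 + q + M*q))
3058458 - y(360, E(37)) = 3058458 - 14*(-1*360 - 17/(2*37))/(69 + (17/2)/37 + 360*((17/2)/37)) = 3058458 - 14*(-360 - 17/(2*37))/(69 + (17/2)*(1/37) + 360*((17/2)*(1/37))) = 3058458 - 14*(-360 - 1*17/74)/(69 + 17/74 + 360*(17/74)) = 3058458 - 14*(-360 - 17/74)/(69 + 17/74 + 3060/37) = 3058458 - 14*(-26657)/(11243/74*74) = 3058458 - 14*74*(-26657)/(11243*74) = 3058458 - 1*(-373198/11243) = 3058458 + 373198/11243 = 34386616492/11243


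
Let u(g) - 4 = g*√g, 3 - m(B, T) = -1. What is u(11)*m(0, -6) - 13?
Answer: 3 + 44*√11 ≈ 148.93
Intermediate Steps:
m(B, T) = 4 (m(B, T) = 3 - 1*(-1) = 3 + 1 = 4)
u(g) = 4 + g^(3/2) (u(g) = 4 + g*√g = 4 + g^(3/2))
u(11)*m(0, -6) - 13 = (4 + 11^(3/2))*4 - 13 = (4 + 11*√11)*4 - 13 = (16 + 44*√11) - 13 = 3 + 44*√11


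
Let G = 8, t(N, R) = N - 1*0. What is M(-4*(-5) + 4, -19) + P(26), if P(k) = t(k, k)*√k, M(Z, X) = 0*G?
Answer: 26*√26 ≈ 132.57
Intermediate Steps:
t(N, R) = N (t(N, R) = N + 0 = N)
M(Z, X) = 0 (M(Z, X) = 0*8 = 0)
P(k) = k^(3/2) (P(k) = k*√k = k^(3/2))
M(-4*(-5) + 4, -19) + P(26) = 0 + 26^(3/2) = 0 + 26*√26 = 26*√26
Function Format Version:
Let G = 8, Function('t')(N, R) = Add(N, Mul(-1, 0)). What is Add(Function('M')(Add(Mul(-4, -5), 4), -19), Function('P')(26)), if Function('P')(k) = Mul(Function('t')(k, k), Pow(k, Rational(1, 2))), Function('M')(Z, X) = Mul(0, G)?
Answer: Mul(26, Pow(26, Rational(1, 2))) ≈ 132.57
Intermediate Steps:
Function('t')(N, R) = N (Function('t')(N, R) = Add(N, 0) = N)
Function('M')(Z, X) = 0 (Function('M')(Z, X) = Mul(0, 8) = 0)
Function('P')(k) = Pow(k, Rational(3, 2)) (Function('P')(k) = Mul(k, Pow(k, Rational(1, 2))) = Pow(k, Rational(3, 2)))
Add(Function('M')(Add(Mul(-4, -5), 4), -19), Function('P')(26)) = Add(0, Pow(26, Rational(3, 2))) = Add(0, Mul(26, Pow(26, Rational(1, 2)))) = Mul(26, Pow(26, Rational(1, 2)))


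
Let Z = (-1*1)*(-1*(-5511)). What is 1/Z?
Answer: -1/5511 ≈ -0.00018146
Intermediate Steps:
Z = -5511 (Z = -1*5511 = -5511)
1/Z = 1/(-5511) = -1/5511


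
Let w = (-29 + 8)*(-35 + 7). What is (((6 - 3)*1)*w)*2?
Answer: 3528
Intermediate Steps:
w = 588 (w = -21*(-28) = 588)
(((6 - 3)*1)*w)*2 = (((6 - 3)*1)*588)*2 = ((3*1)*588)*2 = (3*588)*2 = 1764*2 = 3528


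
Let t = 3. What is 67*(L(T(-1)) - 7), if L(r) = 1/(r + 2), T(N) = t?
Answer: -2278/5 ≈ -455.60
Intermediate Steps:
T(N) = 3
L(r) = 1/(2 + r)
67*(L(T(-1)) - 7) = 67*(1/(2 + 3) - 7) = 67*(1/5 - 7) = 67*(⅕ - 7) = 67*(-34/5) = -2278/5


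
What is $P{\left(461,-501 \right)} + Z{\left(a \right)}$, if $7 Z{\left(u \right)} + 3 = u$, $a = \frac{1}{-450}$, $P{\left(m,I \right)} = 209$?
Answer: $\frac{93857}{450} \approx 208.57$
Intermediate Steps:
$a = - \frac{1}{450} \approx -0.0022222$
$Z{\left(u \right)} = - \frac{3}{7} + \frac{u}{7}$
$P{\left(461,-501 \right)} + Z{\left(a \right)} = 209 + \left(- \frac{3}{7} + \frac{1}{7} \left(- \frac{1}{450}\right)\right) = 209 - \frac{193}{450} = \frac{93857}{450}$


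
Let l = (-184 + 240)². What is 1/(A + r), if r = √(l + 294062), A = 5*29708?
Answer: 74270/11031917201 - 3*√33022/22063834402 ≈ 6.7076e-6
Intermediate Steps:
l = 3136 (l = 56² = 3136)
A = 148540
r = 3*√33022 (r = √(3136 + 294062) = √297198 = 3*√33022 ≈ 545.16)
1/(A + r) = 1/(148540 + 3*√33022)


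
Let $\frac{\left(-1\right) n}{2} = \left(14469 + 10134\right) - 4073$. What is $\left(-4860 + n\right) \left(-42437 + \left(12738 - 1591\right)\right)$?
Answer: $1436836800$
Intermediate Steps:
$n = -41060$ ($n = - 2 \left(\left(14469 + 10134\right) - 4073\right) = - 2 \left(24603 - 4073\right) = \left(-2\right) 20530 = -41060$)
$\left(-4860 + n\right) \left(-42437 + \left(12738 - 1591\right)\right) = \left(-4860 - 41060\right) \left(-42437 + \left(12738 - 1591\right)\right) = - 45920 \left(-42437 + \left(12738 - 1591\right)\right) = - 45920 \left(-42437 + 11147\right) = \left(-45920\right) \left(-31290\right) = 1436836800$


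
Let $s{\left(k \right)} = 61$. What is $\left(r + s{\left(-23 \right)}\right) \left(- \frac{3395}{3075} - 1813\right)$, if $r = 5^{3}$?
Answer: $- \frac{69171788}{205} \approx -3.3742 \cdot 10^{5}$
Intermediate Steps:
$r = 125$
$\left(r + s{\left(-23 \right)}\right) \left(- \frac{3395}{3075} - 1813\right) = \left(125 + 61\right) \left(- \frac{3395}{3075} - 1813\right) = 186 \left(\left(-3395\right) \frac{1}{3075} - 1813\right) = 186 \left(- \frac{679}{615} - 1813\right) = 186 \left(- \frac{1115674}{615}\right) = - \frac{69171788}{205}$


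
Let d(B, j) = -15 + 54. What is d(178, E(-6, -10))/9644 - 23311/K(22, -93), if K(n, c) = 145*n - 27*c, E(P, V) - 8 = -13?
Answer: -224588945/54980444 ≈ -4.0849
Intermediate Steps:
E(P, V) = -5 (E(P, V) = 8 - 13 = -5)
K(n, c) = -27*c + 145*n
d(B, j) = 39
d(178, E(-6, -10))/9644 - 23311/K(22, -93) = 39/9644 - 23311/(-27*(-93) + 145*22) = 39*(1/9644) - 23311/(2511 + 3190) = 39/9644 - 23311/5701 = -224588945/54980444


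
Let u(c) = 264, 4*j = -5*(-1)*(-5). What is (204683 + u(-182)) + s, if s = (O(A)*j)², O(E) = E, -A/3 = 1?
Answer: 3284777/16 ≈ 2.0530e+5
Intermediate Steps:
A = -3 (A = -3*1 = -3)
j = -25/4 (j = (-5*(-1)*(-5))/4 = (5*(-5))/4 = (¼)*(-25) = -25/4 ≈ -6.2500)
s = 5625/16 (s = (-3*(-25/4))² = (75/4)² = 5625/16 ≈ 351.56)
(204683 + u(-182)) + s = (204683 + 264) + 5625/16 = 204947 + 5625/16 = 3284777/16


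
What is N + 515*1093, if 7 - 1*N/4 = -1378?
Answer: 568435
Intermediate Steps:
N = 5540 (N = 28 - 4*(-1378) = 28 + 5512 = 5540)
N + 515*1093 = 5540 + 515*1093 = 5540 + 562895 = 568435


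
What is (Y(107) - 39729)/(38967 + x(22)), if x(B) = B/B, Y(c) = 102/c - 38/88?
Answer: -187041677/183461344 ≈ -1.0195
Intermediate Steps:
Y(c) = -19/44 + 102/c (Y(c) = 102/c - 38*1/88 = 102/c - 19/44 = -19/44 + 102/c)
x(B) = 1
(Y(107) - 39729)/(38967 + x(22)) = ((-19/44 + 102/107) - 39729)/(38967 + 1) = ((-19/44 + 102*(1/107)) - 39729)/38968 = ((-19/44 + 102/107) - 39729)*(1/38968) = (2455/4708 - 39729)*(1/38968) = -187041677/4708*1/38968 = -187041677/183461344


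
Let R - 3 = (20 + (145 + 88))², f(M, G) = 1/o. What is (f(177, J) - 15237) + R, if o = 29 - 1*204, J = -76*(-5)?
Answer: 8535624/175 ≈ 48775.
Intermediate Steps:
J = 380
o = -175 (o = 29 - 204 = -175)
f(M, G) = -1/175 (f(M, G) = 1/(-175) = -1/175)
R = 64012 (R = 3 + (20 + (145 + 88))² = 3 + (20 + 233)² = 3 + 253² = 3 + 64009 = 64012)
(f(177, J) - 15237) + R = (-1/175 - 15237) + 64012 = -2666476/175 + 64012 = 8535624/175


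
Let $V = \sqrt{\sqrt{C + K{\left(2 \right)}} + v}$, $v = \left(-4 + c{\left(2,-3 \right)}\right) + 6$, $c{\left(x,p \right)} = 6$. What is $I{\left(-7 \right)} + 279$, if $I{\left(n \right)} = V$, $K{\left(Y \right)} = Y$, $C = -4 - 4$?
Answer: $279 + \sqrt{8 + i \sqrt{6}} \approx 281.86 + 0.42814 i$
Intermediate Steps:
$C = -8$ ($C = -4 - 4 = -8$)
$v = 8$ ($v = \left(-4 + 6\right) + 6 = 2 + 6 = 8$)
$V = \sqrt{8 + i \sqrt{6}}$ ($V = \sqrt{\sqrt{-8 + 2} + 8} = \sqrt{\sqrt{-6} + 8} = \sqrt{i \sqrt{6} + 8} = \sqrt{8 + i \sqrt{6}} \approx 2.8606 + 0.42814 i$)
$I{\left(n \right)} = \sqrt{8 + i \sqrt{6}}$
$I{\left(-7 \right)} + 279 = \sqrt{8 + i \sqrt{6}} + 279 = 279 + \sqrt{8 + i \sqrt{6}}$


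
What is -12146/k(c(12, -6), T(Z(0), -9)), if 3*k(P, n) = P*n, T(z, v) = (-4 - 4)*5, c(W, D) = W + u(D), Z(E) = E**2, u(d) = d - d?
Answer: 6073/80 ≈ 75.912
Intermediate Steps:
u(d) = 0
c(W, D) = W (c(W, D) = W + 0 = W)
T(z, v) = -40 (T(z, v) = -8*5 = -40)
k(P, n) = P*n/3 (k(P, n) = (P*n)/3 = P*n/3)
-12146/k(c(12, -6), T(Z(0), -9)) = -12146/((1/3)*12*(-40)) = -12146/(-160) = -12146*(-1/160) = 6073/80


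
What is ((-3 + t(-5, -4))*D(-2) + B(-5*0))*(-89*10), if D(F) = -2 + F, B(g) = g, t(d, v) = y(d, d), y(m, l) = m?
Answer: -28480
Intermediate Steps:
t(d, v) = d
((-3 + t(-5, -4))*D(-2) + B(-5*0))*(-89*10) = ((-3 - 5)*(-2 - 2) - 5*0)*(-89*10) = (-8*(-4) + 0)*(-890) = (32 + 0)*(-890) = 32*(-890) = -28480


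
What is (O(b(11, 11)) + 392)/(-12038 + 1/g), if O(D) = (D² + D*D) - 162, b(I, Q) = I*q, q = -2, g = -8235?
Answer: -9865530/99132931 ≈ -0.099518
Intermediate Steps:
b(I, Q) = -2*I (b(I, Q) = I*(-2) = -2*I)
O(D) = -162 + 2*D² (O(D) = (D² + D²) - 162 = 2*D² - 162 = -162 + 2*D²)
(O(b(11, 11)) + 392)/(-12038 + 1/g) = ((-162 + 2*(-2*11)²) + 392)/(-12038 + 1/(-8235)) = ((-162 + 2*(-22)²) + 392)/(-12038 - 1/8235) = ((-162 + 2*484) + 392)/(-99132931/8235) = ((-162 + 968) + 392)*(-8235/99132931) = (806 + 392)*(-8235/99132931) = 1198*(-8235/99132931) = -9865530/99132931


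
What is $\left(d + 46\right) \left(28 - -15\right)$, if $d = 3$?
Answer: $2107$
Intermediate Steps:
$\left(d + 46\right) \left(28 - -15\right) = \left(3 + 46\right) \left(28 - -15\right) = 49 \left(28 + 15\right) = 49 \cdot 43 = 2107$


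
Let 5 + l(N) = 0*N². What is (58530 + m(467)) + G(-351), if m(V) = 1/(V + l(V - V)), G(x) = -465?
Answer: 26826031/462 ≈ 58065.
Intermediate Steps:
l(N) = -5 (l(N) = -5 + 0*N² = -5 + 0 = -5)
m(V) = 1/(-5 + V) (m(V) = 1/(V - 5) = 1/(-5 + V))
(58530 + m(467)) + G(-351) = (58530 + 1/(-5 + 467)) - 465 = (58530 + 1/462) - 465 = 27040861/462 - 465 = 26826031/462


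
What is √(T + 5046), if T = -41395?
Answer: I*√36349 ≈ 190.65*I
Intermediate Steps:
√(T + 5046) = √(-41395 + 5046) = √(-36349) = I*√36349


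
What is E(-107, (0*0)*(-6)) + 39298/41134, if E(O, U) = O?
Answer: -2181020/20567 ≈ -106.04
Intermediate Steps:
E(-107, (0*0)*(-6)) + 39298/41134 = -107 + 39298/41134 = -107 + 39298*(1/41134) = -107 + 19649/20567 = -2181020/20567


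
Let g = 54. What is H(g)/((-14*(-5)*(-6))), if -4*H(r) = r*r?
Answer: 243/140 ≈ 1.7357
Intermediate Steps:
H(r) = -r²/4 (H(r) = -r*r/4 = -r²/4)
H(g)/((-14*(-5)*(-6))) = (-¼*54²)/((-14*(-5)*(-6))) = (-¼*2916)/((70*(-6))) = -729/(-420) = -729*(-1/420) = 243/140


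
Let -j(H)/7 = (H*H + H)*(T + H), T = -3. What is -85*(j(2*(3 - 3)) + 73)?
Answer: -6205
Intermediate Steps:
j(H) = -7*(-3 + H)*(H + H**2) (j(H) = -7*(H*H + H)*(-3 + H) = -7*(H**2 + H)*(-3 + H) = -7*(H + H**2)*(-3 + H) = -7*(-3 + H)*(H + H**2))
-85*(j(2*(3 - 3)) + 73) = -85*(7*(2*(3 - 3))*(3 - (2*(3 - 3))**2 + 2*(2*(3 - 3))) + 73) = -85*(7*(2*0)*(3 - (2*0)**2 + 2*(2*0)) + 73) = -85*(7*0*(3 - 1*0**2 + 2*0) + 73) = -85*(7*0*(3 - 1*0 + 0) + 73) = -85*(7*0*(3 + 0 + 0) + 73) = -85*(7*0*3 + 73) = -85*(0 + 73) = -85*73 = -6205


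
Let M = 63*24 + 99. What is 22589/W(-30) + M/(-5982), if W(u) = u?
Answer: -11264644/14955 ≈ -753.24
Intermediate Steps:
M = 1611 (M = 1512 + 99 = 1611)
22589/W(-30) + M/(-5982) = 22589/(-30) + 1611/(-5982) = 22589*(-1/30) + 1611*(-1/5982) = -22589/30 - 537/1994 = -11264644/14955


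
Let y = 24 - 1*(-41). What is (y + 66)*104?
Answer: 13624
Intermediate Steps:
y = 65 (y = 24 + 41 = 65)
(y + 66)*104 = (65 + 66)*104 = 131*104 = 13624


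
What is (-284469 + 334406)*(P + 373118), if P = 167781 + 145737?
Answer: 34288541932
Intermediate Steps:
P = 313518
(-284469 + 334406)*(P + 373118) = (-284469 + 334406)*(313518 + 373118) = 49937*686636 = 34288541932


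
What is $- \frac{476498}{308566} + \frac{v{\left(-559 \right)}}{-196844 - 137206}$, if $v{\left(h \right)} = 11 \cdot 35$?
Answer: $- \frac{15929295481}{10307647230} \approx -1.5454$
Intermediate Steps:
$v{\left(h \right)} = 385$
$- \frac{476498}{308566} + \frac{v{\left(-559 \right)}}{-196844 - 137206} = - \frac{476498}{308566} + \frac{385}{-196844 - 137206} = \left(-476498\right) \frac{1}{308566} + \frac{385}{-196844 - 137206} = - \frac{238249}{154283} + \frac{385}{-334050} = - \frac{238249}{154283} + 385 \left(- \frac{1}{334050}\right) = - \frac{238249}{154283} - \frac{77}{66810} = - \frac{15929295481}{10307647230}$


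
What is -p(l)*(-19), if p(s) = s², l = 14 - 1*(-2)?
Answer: 4864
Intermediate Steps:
l = 16 (l = 14 + 2 = 16)
-p(l)*(-19) = -16²*(-19) = -256*(-19) = -1*(-4864) = 4864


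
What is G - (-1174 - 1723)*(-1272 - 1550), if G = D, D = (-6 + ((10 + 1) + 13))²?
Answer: -8175010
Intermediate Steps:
D = 324 (D = (-6 + (11 + 13))² = (-6 + 24)² = 18² = 324)
G = 324
G - (-1174 - 1723)*(-1272 - 1550) = 324 - (-1174 - 1723)*(-1272 - 1550) = 324 - (-2897)*(-2822) = 324 - 1*8175334 = 324 - 8175334 = -8175010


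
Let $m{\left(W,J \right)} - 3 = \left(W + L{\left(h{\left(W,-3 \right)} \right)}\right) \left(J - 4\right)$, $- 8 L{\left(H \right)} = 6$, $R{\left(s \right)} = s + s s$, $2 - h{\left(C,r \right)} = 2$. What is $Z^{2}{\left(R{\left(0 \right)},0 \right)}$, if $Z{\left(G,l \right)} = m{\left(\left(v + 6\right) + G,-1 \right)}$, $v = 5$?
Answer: $\frac{37249}{16} \approx 2328.1$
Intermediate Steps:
$h{\left(C,r \right)} = 0$ ($h{\left(C,r \right)} = 2 - 2 = 0$)
$R{\left(s \right)} = s + s^{2}$
$L{\left(H \right)} = - \frac{3}{4}$ ($L{\left(H \right)} = \left(- \frac{1}{8}\right) 6 = - \frac{3}{4}$)
$m{\left(W,J \right)} = 3 + \left(-4 + J\right) \left(- \frac{3}{4} + W\right)$ ($m{\left(W,J \right)} = 3 + \left(W - \frac{3}{4}\right) \left(J - 4\right) = 3 + \left(- \frac{3}{4} + W\right) \left(-4 + J\right) = 3 + \left(-4 + J\right) \left(- \frac{3}{4} + W\right)$)
$Z{\left(G,l \right)} = - \frac{193}{4} - 5 G$ ($Z{\left(G,l \right)} = 6 - 4 \left(\left(5 + 6\right) + G\right) - - \frac{3}{4} - \left(\left(5 + 6\right) + G\right) = 6 - 4 \left(11 + G\right) + \frac{3}{4} - \left(11 + G\right) = 6 - \left(44 + 4 G\right) + \frac{3}{4} - \left(11 + G\right) = - \frac{193}{4} - 5 G$)
$Z^{2}{\left(R{\left(0 \right)},0 \right)} = \left(- \frac{193}{4} - 5 \cdot 0 \left(1 + 0\right)\right)^{2} = \left(- \frac{193}{4} - 5 \cdot 0 \cdot 1\right)^{2} = \left(- \frac{193}{4} - 0\right)^{2} = \left(- \frac{193}{4} + 0\right)^{2} = \left(- \frac{193}{4}\right)^{2} = \frac{37249}{16}$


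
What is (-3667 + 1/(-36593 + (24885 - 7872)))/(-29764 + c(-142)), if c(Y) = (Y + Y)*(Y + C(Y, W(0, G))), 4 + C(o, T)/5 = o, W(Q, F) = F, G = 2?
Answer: -23933287/1422056240 ≈ -0.016830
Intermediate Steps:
C(o, T) = -20 + 5*o
c(Y) = 2*Y*(-20 + 6*Y) (c(Y) = (Y + Y)*(Y + (-20 + 5*Y)) = (2*Y)*(-20 + 6*Y) = 2*Y*(-20 + 6*Y))
(-3667 + 1/(-36593 + (24885 - 7872)))/(-29764 + c(-142)) = (-3667 + 1/(-36593 + (24885 - 7872)))/(-29764 + 4*(-142)*(-10 + 3*(-142))) = (-3667 + 1/(-36593 + 17013))/(-29764 + 4*(-142)*(-10 - 426)) = (-3667 + 1/(-19580))/(-29764 + 4*(-142)*(-436)) = (-3667 - 1/19580)/(-29764 + 247648) = -71799861/19580/217884 = -71799861/19580*1/217884 = -23933287/1422056240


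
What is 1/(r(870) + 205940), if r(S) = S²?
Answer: 1/962840 ≈ 1.0386e-6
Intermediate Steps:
1/(r(870) + 205940) = 1/(870² + 205940) = 1/(756900 + 205940) = 1/962840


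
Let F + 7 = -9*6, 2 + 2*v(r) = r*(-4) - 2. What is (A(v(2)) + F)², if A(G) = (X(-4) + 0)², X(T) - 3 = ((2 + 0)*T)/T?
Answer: 1296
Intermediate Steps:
X(T) = 5 (X(T) = 3 + ((2 + 0)*T)/T = 3 + (2*T)/T = 3 + 2 = 5)
v(r) = -2 - 2*r (v(r) = -1 + (r*(-4) - 2)/2 = -1 + (-4*r - 2)/2 = -1 + (-2 - 4*r)/2 = -1 + (-1 - 2*r) = -2 - 2*r)
A(G) = 25 (A(G) = (5 + 0)² = 5² = 25)
F = -61 (F = -7 - 9*6 = -7 - 54 = -61)
(A(v(2)) + F)² = (25 - 61)² = (-36)² = 1296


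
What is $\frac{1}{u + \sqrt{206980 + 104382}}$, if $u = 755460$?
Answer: $\frac{377730}{285359750119} - \frac{\sqrt{311362}}{570719500238} \approx 1.3227 \cdot 10^{-6}$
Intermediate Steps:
$\frac{1}{u + \sqrt{206980 + 104382}} = \frac{1}{755460 + \sqrt{206980 + 104382}} = \frac{1}{755460 + \sqrt{311362}}$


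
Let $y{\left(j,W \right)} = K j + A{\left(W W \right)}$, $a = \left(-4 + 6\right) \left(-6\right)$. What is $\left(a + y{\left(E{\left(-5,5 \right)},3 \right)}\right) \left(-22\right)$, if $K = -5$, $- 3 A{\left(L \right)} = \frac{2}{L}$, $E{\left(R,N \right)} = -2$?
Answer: $\frac{1232}{27} \approx 45.63$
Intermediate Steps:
$A{\left(L \right)} = - \frac{2}{3 L}$ ($A{\left(L \right)} = - \frac{2 \frac{1}{L}}{3} = - \frac{2}{3 L}$)
$a = -12$ ($a = 2 \left(-6\right) = -12$)
$y{\left(j,W \right)} = - 5 j - \frac{2}{3 W^{2}}$ ($y{\left(j,W \right)} = - 5 j - \frac{2}{3 W W} = - 5 j - \frac{2}{3 W^{2}}$)
$\left(a + y{\left(E{\left(-5,5 \right)},3 \right)}\right) \left(-22\right) = \left(-12 - \left(-10 + \frac{2}{3 \cdot 9}\right)\right) \left(-22\right) = \left(-12 + \left(10 - \frac{2}{27}\right)\right) \left(-22\right) = \left(-12 + \frac{268}{27}\right) \left(-22\right) = \left(- \frac{56}{27}\right) \left(-22\right) = \frac{1232}{27}$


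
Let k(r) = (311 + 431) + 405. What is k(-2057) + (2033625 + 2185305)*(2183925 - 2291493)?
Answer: -453821861093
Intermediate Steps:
k(r) = 1147 (k(r) = 742 + 405 = 1147)
k(-2057) + (2033625 + 2185305)*(2183925 - 2291493) = 1147 + (2033625 + 2185305)*(2183925 - 2291493) = 1147 + 4218930*(-107568) = 1147 - 453821862240 = -453821861093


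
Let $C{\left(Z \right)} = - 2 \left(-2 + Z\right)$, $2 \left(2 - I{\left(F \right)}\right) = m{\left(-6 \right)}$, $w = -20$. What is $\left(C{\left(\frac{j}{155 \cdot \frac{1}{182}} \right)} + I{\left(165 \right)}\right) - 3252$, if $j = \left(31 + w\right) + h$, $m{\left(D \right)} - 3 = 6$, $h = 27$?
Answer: $- \frac{1035319}{310} \approx -3339.7$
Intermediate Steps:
$m{\left(D \right)} = 9$ ($m{\left(D \right)} = 3 + 6 = 9$)
$j = 38$ ($j = \left(31 - 20\right) + 27 = 11 + 27 = 38$)
$I{\left(F \right)} = - \frac{5}{2}$ ($I{\left(F \right)} = 2 - \frac{9}{2} = - \frac{5}{2}$)
$C{\left(Z \right)} = 4 - 2 Z$
$\left(C{\left(\frac{j}{155 \cdot \frac{1}{182}} \right)} + I{\left(165 \right)}\right) - 3252 = \left(\left(4 - 2 \frac{38}{155 \cdot \frac{1}{182}}\right) - \frac{5}{2}\right) - 3252 = \left(\left(4 - 2 \frac{38}{\frac{155}{182}}\right) - \frac{5}{2}\right) - 3252 = \left(\left(4 - 2 \cdot 38 \cdot \frac{182}{155}\right) - \frac{5}{2}\right) - 3252 = \left(\left(4 - \frac{13832}{155}\right) - \frac{5}{2}\right) - 3252 = \left(- \frac{13212}{155} - \frac{5}{2}\right) - 3252 = - \frac{27199}{310} - 3252 = - \frac{1035319}{310}$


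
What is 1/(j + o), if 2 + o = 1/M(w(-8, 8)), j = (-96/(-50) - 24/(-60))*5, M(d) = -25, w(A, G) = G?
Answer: 25/239 ≈ 0.10460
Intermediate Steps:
j = 58/5 (j = (-96*(-1/50) - 24*(-1/60))*5 = (48/25 + ⅖)*5 = (58/25)*5 = 58/5 ≈ 11.600)
o = -51/25 (o = -2 + 1/(-25) = -2 - 1/25 = -51/25 ≈ -2.0400)
1/(j + o) = 1/(58/5 - 51/25) = 1/(239/25) = 25/239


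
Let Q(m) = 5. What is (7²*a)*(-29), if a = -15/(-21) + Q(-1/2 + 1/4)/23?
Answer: -30450/23 ≈ -1323.9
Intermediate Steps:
a = 150/161 (a = -15/(-21) + 5/23 = -15*(-1/21) + 5*(1/23) = 5/7 + 5/23 = 150/161 ≈ 0.93168)
(7²*a)*(-29) = (7²*(150/161))*(-29) = (49*(150/161))*(-29) = (1050/23)*(-29) = -30450/23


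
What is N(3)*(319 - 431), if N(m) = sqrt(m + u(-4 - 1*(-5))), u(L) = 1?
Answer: -224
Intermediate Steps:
N(m) = sqrt(1 + m) (N(m) = sqrt(m + 1) = sqrt(1 + m))
N(3)*(319 - 431) = sqrt(1 + 3)*(319 - 431) = sqrt(4)*(-112) = 2*(-112) = -224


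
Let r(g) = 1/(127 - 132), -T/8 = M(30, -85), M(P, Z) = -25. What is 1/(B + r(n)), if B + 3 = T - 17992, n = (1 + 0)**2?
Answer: -5/88976 ≈ -5.6195e-5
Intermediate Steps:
T = 200 (T = -8*(-25) = 200)
n = 1 (n = 1**2 = 1)
r(g) = -1/5 (r(g) = 1/(-5) = -1/5)
B = -17795 (B = -3 + (200 - 17992) = -3 - 17792 = -17795)
1/(B + r(n)) = 1/(-17795 - 1/5) = 1/(-88976/5) = -5/88976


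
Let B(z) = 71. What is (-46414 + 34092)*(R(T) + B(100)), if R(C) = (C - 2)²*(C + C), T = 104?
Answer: -26666077166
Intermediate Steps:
R(C) = 2*C*(-2 + C)² (R(C) = (-2 + C)²*(2*C) = 2*C*(-2 + C)²)
(-46414 + 34092)*(R(T) + B(100)) = (-46414 + 34092)*(2*104*(-2 + 104)² + 71) = -12322*(2*104*102² + 71) = -12322*(2*104*10404 + 71) = -12322*(2164032 + 71) = -12322*2164103 = -26666077166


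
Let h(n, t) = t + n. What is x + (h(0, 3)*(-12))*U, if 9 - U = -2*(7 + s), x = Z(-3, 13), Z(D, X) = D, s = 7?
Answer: -1335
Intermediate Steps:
h(n, t) = n + t
x = -3
U = 37 (U = 9 - (-2)*(7 + 7) = 9 - (-2)*14 = 9 - 1*(-28) = 9 + 28 = 37)
x + (h(0, 3)*(-12))*U = -3 + ((0 + 3)*(-12))*37 = -3 + (3*(-12))*37 = -3 - 36*37 = -3 - 1332 = -1335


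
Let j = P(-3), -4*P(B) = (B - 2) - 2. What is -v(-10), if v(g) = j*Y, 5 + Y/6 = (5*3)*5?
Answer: -735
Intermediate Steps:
Y = 420 (Y = -30 + 6*((5*3)*5) = -30 + 6*(15*5) = -30 + 6*75 = -30 + 450 = 420)
P(B) = 1 - B/4 (P(B) = -((B - 2) - 2)/4 = -((-2 + B) - 2)/4 = -(-4 + B)/4 = 1 - B/4)
j = 7/4 (j = 1 - ¼*(-3) = 1 + ¾ = 7/4 ≈ 1.7500)
v(g) = 735 (v(g) = (7/4)*420 = 735)
-v(-10) = -1*735 = -735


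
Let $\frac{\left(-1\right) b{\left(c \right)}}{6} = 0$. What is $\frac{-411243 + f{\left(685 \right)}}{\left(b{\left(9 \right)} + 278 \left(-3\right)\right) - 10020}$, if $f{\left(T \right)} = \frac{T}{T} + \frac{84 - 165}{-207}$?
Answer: $\frac{9458557}{249642} \approx 37.888$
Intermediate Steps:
$b{\left(c \right)} = 0$ ($b{\left(c \right)} = \left(-6\right) 0 = 0$)
$f{\left(T \right)} = \frac{32}{23}$ ($f{\left(T \right)} = 1 + \left(84 - 165\right) \left(- \frac{1}{207}\right) = 1 - - \frac{9}{23} = 1 + \frac{9}{23} = \frac{32}{23}$)
$\frac{-411243 + f{\left(685 \right)}}{\left(b{\left(9 \right)} + 278 \left(-3\right)\right) - 10020} = \frac{-411243 + \frac{32}{23}}{\left(0 + 278 \left(-3\right)\right) - 10020} = - \frac{9458557}{23 \left(\left(0 - 834\right) - 10020\right)} = - \frac{9458557}{23 \left(-834 - 10020\right)} = - \frac{9458557}{23 \left(-10854\right)} = \left(- \frac{9458557}{23}\right) \left(- \frac{1}{10854}\right) = \frac{9458557}{249642}$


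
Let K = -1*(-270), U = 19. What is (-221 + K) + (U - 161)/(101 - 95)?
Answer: 76/3 ≈ 25.333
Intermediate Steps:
K = 270
(-221 + K) + (U - 161)/(101 - 95) = (-221 + 270) + (19 - 161)/(101 - 95) = 49 - 142/6 = 49 - 142*⅙ = 49 - 71/3 = 76/3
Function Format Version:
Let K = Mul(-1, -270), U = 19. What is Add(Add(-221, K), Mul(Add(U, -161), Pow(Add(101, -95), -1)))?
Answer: Rational(76, 3) ≈ 25.333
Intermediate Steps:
K = 270
Add(Add(-221, K), Mul(Add(U, -161), Pow(Add(101, -95), -1))) = Add(Add(-221, 270), Mul(Add(19, -161), Pow(Add(101, -95), -1))) = Add(49, Mul(-142, Pow(6, -1))) = Add(49, Mul(-142, Rational(1, 6))) = Add(49, Rational(-71, 3)) = Rational(76, 3)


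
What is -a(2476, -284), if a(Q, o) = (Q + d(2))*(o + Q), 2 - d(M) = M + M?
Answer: -5423008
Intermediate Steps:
d(M) = 2 - 2*M (d(M) = 2 - (M + M) = 2 - 2*M)
a(Q, o) = (-2 + Q)*(Q + o) (a(Q, o) = (Q + (2 - 2*2))*(o + Q) = (Q + (2 - 4))*(Q + o) = (Q - 2)*(Q + o) = (-2 + Q)*(Q + o))
-a(2476, -284) = -(2476² - 2*2476 - 2*(-284) + 2476*(-284)) = -(6130576 - 4952 + 568 - 703184) = -1*5423008 = -5423008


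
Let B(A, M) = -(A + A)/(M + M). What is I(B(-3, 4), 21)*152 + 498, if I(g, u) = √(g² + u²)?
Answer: 498 + 114*√785 ≈ 3692.0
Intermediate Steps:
B(A, M) = -A/M (B(A, M) = -2*A/(2*M) = -2*A*1/(2*M) = -A/M)
I(B(-3, 4), 21)*152 + 498 = √((-1*(-3)/4)² + 21²)*152 + 498 = √((-1*(-3)*¼)² + 441)*152 + 498 = √((¾)² + 441)*152 + 498 = √(9/16 + 441)*152 + 498 = √(7065/16)*152 + 498 = (3*√785/4)*152 + 498 = 114*√785 + 498 = 498 + 114*√785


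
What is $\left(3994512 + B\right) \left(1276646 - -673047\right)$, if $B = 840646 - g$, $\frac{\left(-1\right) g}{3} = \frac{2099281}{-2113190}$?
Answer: $\frac{19921185606965643661}{2113190} \approx 9.4271 \cdot 10^{12}$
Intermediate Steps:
$g = \frac{6297843}{2113190}$ ($g = - 3 \frac{2099281}{-2113190} = - 3 \cdot 2099281 \left(- \frac{1}{2113190}\right) = \left(-3\right) \left(- \frac{2099281}{2113190}\right) = \frac{6297843}{2113190} \approx 2.9803$)
$B = \frac{1776438422897}{2113190}$ ($B = 840646 - \frac{6297843}{2113190} = \frac{1776438422897}{2113190} \approx 8.4064 \cdot 10^{5}$)
$\left(3994512 + B\right) \left(1276646 - -673047\right) = \left(3994512 + \frac{1776438422897}{2113190}\right) \left(1276646 - -673047\right) = \frac{10217601236177 \left(1276646 + 673047\right)}{2113190} = \frac{10217601236177}{2113190} \cdot 1949693 = \frac{19921185606965643661}{2113190}$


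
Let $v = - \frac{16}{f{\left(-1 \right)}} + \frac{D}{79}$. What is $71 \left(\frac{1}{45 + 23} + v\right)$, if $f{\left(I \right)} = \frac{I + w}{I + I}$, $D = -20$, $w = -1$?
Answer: $- \frac{6193543}{5372} \approx -1152.9$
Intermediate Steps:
$f{\left(I \right)} = \frac{-1 + I}{2 I}$ ($f{\left(I \right)} = \frac{I - 1}{I + I} = \frac{-1 + I}{2 I}$)
$v = - \frac{1284}{79}$ ($v = - \frac{16}{\frac{1}{2} \frac{1}{-1} \left(-1 - 1\right)} - \frac{20}{79} = - \frac{16}{\frac{1}{2} \left(-1\right) \left(-2\right)} - \frac{20}{79} = - \frac{16}{1} - \frac{20}{79} = \left(-16\right) 1 - \frac{20}{79} = -16 - \frac{20}{79} = - \frac{1284}{79} \approx -16.253$)
$71 \left(\frac{1}{45 + 23} + v\right) = 71 \left(\frac{1}{45 + 23} - \frac{1284}{79}\right) = 71 \left(\frac{1}{68} - \frac{1284}{79}\right) = 71 \left(- \frac{87233}{5372}\right) = - \frac{6193543}{5372}$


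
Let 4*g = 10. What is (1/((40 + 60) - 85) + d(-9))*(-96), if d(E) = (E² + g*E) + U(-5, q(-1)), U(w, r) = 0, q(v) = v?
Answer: -28112/5 ≈ -5622.4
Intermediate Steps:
g = 5/2 (g = (¼)*10 = 5/2 ≈ 2.5000)
d(E) = E² + 5*E/2 (d(E) = (E² + 5*E/2) + 0 = E² + 5*E/2)
(1/((40 + 60) - 85) + d(-9))*(-96) = (1/((40 + 60) - 85) + (½)*(-9)*(5 + 2*(-9)))*(-96) = (1/(100 - 85) + (½)*(-9)*(5 - 18))*(-96) = (1/15 + (½)*(-9)*(-13))*(-96) = (1/15 + 117/2)*(-96) = (1757/30)*(-96) = -28112/5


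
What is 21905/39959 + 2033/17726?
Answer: 469524677/708313234 ≈ 0.66288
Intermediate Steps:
21905/39959 + 2033/17726 = 469524677/708313234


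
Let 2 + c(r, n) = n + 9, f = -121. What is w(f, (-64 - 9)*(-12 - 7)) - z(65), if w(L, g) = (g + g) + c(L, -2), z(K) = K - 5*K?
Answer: 3039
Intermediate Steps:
z(K) = -4*K
c(r, n) = 7 + n (c(r, n) = -2 + (n + 9) = -2 + (9 + n) = 7 + n)
w(L, g) = 5 + 2*g (w(L, g) = (g + g) + (7 - 2) = 2*g + 5 = 5 + 2*g)
w(f, (-64 - 9)*(-12 - 7)) - z(65) = (5 + 2*((-64 - 9)*(-12 - 7))) - (-4)*65 = (5 + 2*(-73*(-19))) - 1*(-260) = (5 + 2*1387) + 260 = (5 + 2774) + 260 = 2779 + 260 = 3039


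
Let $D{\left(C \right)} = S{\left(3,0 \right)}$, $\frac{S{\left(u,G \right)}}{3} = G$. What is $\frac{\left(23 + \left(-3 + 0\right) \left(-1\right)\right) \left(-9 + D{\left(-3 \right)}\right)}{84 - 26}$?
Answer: $- \frac{117}{29} \approx -4.0345$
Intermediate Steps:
$S{\left(u,G \right)} = 3 G$
$D{\left(C \right)} = 0$ ($D{\left(C \right)} = 3 \cdot 0 = 0$)
$\frac{\left(23 + \left(-3 + 0\right) \left(-1\right)\right) \left(-9 + D{\left(-3 \right)}\right)}{84 - 26} = \frac{\left(23 + \left(-3 + 0\right) \left(-1\right)\right) \left(-9 + 0\right)}{84 - 26} = \frac{\left(23 - -3\right) \left(-9\right)}{58} = \left(23 + 3\right) \left(-9\right) \frac{1}{58} = 26 \left(-9\right) \frac{1}{58} = \left(-234\right) \frac{1}{58} = - \frac{117}{29}$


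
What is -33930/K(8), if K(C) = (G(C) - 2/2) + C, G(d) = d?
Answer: -2262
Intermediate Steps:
K(C) = -1 + 2*C (K(C) = (C - 2/2) + C = (C - 2*½) + C = (C - 1) + C = (-1 + C) + C = -1 + 2*C)
-33930/K(8) = -33930/(-1 + 2*8) = -33930/(-1 + 16) = -33930/15 = -390*29/5 = -2262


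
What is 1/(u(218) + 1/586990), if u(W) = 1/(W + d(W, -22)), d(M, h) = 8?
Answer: 33164935/146804 ≈ 225.91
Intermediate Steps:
u(W) = 1/(8 + W) (u(W) = 1/(W + 8) = 1/(8 + W))
1/(u(218) + 1/586990) = 1/(1/(8 + 218) + 1/586990) = 1/(1/226 + 1/586990) = 1/(146804/33164935) = 33164935/146804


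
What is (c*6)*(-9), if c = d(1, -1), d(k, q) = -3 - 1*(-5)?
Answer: -108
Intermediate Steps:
d(k, q) = 2 (d(k, q) = -3 + 5 = 2)
c = 2
(c*6)*(-9) = (2*6)*(-9) = 12*(-9) = -108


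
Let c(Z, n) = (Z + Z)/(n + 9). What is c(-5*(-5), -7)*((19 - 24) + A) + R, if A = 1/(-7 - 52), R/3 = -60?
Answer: -18020/59 ≈ -305.42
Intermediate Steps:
R = -180 (R = 3*(-60) = -180)
c(Z, n) = 2*Z/(9 + n) (c(Z, n) = (2*Z)/(9 + n) = 2*Z/(9 + n))
A = -1/59 (A = 1/(-59) = -1/59 ≈ -0.016949)
c(-5*(-5), -7)*((19 - 24) + A) + R = (2*(-5*(-5))/(9 - 7))*((19 - 24) - 1/59) - 180 = (2*25/2)*(-5 - 1/59) - 180 = (2*25*(½))*(-296/59) - 180 = 25*(-296/59) - 180 = -7400/59 - 180 = -18020/59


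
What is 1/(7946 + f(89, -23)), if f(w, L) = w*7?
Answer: 1/8569 ≈ 0.00011670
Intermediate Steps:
f(w, L) = 7*w
1/(7946 + f(89, -23)) = 1/(7946 + 7*89) = 1/(7946 + 623) = 1/8569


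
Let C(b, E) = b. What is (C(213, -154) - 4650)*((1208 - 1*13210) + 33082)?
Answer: -93531960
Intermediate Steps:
(C(213, -154) - 4650)*((1208 - 1*13210) + 33082) = (213 - 4650)*((1208 - 1*13210) + 33082) = -4437*((1208 - 13210) + 33082) = -4437*(-12002 + 33082) = -4437*21080 = -93531960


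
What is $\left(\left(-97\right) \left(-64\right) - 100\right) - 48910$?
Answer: $-42802$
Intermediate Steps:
$\left(\left(-97\right) \left(-64\right) - 100\right) - 48910 = \left(6208 - 100\right) - 48910 = 6108 - 48910 = -42802$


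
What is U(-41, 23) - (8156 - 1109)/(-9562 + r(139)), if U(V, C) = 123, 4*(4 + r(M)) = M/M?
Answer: 4734537/38263 ≈ 123.74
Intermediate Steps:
r(M) = -15/4 (r(M) = -4 + (M/M)/4 = -4 + (¼)*1 = -4 + ¼ = -15/4)
U(-41, 23) - (8156 - 1109)/(-9562 + r(139)) = 123 - (8156 - 1109)/(-9562 - 15/4) = 123 - 7047/(-38263/4) = 123 - 7047*(-4)/38263 = 123 - 1*(-28188/38263) = 123 + 28188/38263 = 4734537/38263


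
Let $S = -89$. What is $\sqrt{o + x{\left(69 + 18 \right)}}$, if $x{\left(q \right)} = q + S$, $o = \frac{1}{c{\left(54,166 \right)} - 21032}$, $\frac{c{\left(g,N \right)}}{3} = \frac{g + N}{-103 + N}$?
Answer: $\frac{5 i \sqrt{3897690071}}{220726} \approx 1.4142 i$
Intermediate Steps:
$c{\left(g,N \right)} = \frac{3 \left(N + g\right)}{-103 + N}$ ($c{\left(g,N \right)} = 3 \frac{g + N}{-103 + N} = 3 \frac{N + g}{-103 + N} = \frac{3 \left(N + g\right)}{-103 + N}$)
$o = - \frac{21}{441452}$ ($o = \frac{1}{\frac{3 \left(166 + 54\right)}{-103 + 166} - 21032} = \frac{1}{3 \cdot \frac{1}{63} \cdot 220 - 21032} = \frac{1}{\frac{220}{21} - 21032} = \frac{1}{- \frac{441452}{21}} = - \frac{21}{441452} \approx -4.757 \cdot 10^{-5}$)
$x{\left(q \right)} = -89 + q$ ($x{\left(q \right)} = q - 89 = -89 + q$)
$\sqrt{o + x{\left(69 + 18 \right)}} = \sqrt{- \frac{21}{441452} + \left(-89 + \left(69 + 18\right)\right)} = \sqrt{- \frac{21}{441452} + \left(-89 + 87\right)} = \sqrt{- \frac{21}{441452} - 2} = \sqrt{- \frac{882925}{441452}} = \frac{5 i \sqrt{3897690071}}{220726}$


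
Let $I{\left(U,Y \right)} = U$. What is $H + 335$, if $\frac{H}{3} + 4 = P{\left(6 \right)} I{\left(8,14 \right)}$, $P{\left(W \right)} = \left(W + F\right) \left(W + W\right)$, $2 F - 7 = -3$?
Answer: $2627$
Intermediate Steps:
$F = 2$ ($F = \frac{7}{2} + \frac{1}{2} \left(-3\right) = \frac{7}{2} - \frac{3}{2} = 2$)
$P{\left(W \right)} = 2 W \left(2 + W\right)$ ($P{\left(W \right)} = \left(W + 2\right) \left(W + W\right) = \left(2 + W\right) 2 W = 2 W \left(2 + W\right)$)
$H = 2292$ ($H = -12 + 3 \cdot 2 \cdot 6 \left(2 + 6\right) 8 = -12 + 3 \cdot 2 \cdot 6 \cdot 8 \cdot 8 = -12 + 3 \cdot 96 \cdot 8 = -12 + 3 \cdot 768 = -12 + 2304 = 2292$)
$H + 335 = 2292 + 335 = 2627$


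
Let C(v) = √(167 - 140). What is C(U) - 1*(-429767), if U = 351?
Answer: 429767 + 3*√3 ≈ 4.2977e+5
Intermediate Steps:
C(v) = 3*√3 (C(v) = √27 = 3*√3)
C(U) - 1*(-429767) = 3*√3 - 1*(-429767) = 3*√3 + 429767 = 429767 + 3*√3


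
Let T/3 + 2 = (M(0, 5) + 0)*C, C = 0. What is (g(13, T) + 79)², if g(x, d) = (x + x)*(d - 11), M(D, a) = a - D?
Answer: 131769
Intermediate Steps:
T = -6 (T = -6 + 3*(((5 - 1*0) + 0)*0) = -6 + 3*(((5 + 0) + 0)*0) = -6 + 3*((5 + 0)*0) = -6 + 3*(5*0) = -6 + 3*0 = -6 + 0 = -6)
g(x, d) = 2*x*(-11 + d) (g(x, d) = (2*x)*(-11 + d) = 2*x*(-11 + d))
(g(13, T) + 79)² = (2*13*(-11 - 6) + 79)² = (2*13*(-17) + 79)² = (-442 + 79)² = (-363)² = 131769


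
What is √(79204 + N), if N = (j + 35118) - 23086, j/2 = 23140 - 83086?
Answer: 12*I*√199 ≈ 169.28*I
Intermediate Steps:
j = -119892 (j = 2*(23140 - 83086) = 2*(-59946) = -119892)
N = -107860 (N = (-119892 + 35118) - 23086 = -84774 - 23086 = -107860)
√(79204 + N) = √(79204 - 107860) = √(-28656) = 12*I*√199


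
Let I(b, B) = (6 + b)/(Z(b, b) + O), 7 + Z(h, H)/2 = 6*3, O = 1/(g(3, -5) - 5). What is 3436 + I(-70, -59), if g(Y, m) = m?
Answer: 751844/219 ≈ 3433.1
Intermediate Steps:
O = -⅒ (O = 1/(-5 - 5) = 1/(-10) = -⅒ ≈ -0.10000)
Z(h, H) = 22 (Z(h, H) = -14 + 2*(6*3) = -14 + 2*18 = -14 + 36 = 22)
I(b, B) = 20/73 + 10*b/219 (I(b, B) = (6 + b)/(22 - ⅒) = (6 + b)/(219/10) = (6 + b)*(10/219) = 20/73 + 10*b/219)
3436 + I(-70, -59) = 3436 + (20/73 + (10/219)*(-70)) = 3436 + (20/73 - 700/219) = 3436 - 640/219 = 751844/219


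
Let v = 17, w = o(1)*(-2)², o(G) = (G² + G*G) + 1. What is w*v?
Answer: 204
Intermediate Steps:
o(G) = 1 + 2*G² (o(G) = (G² + G²) + 1 = 2*G² + 1 = 1 + 2*G²)
w = 12 (w = (1 + 2*1²)*(-2)² = (1 + 2*1)*4 = (1 + 2)*4 = 3*4 = 12)
w*v = 12*17 = 204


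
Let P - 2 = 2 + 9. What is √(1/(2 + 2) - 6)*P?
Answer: 13*I*√23/2 ≈ 31.173*I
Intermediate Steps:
P = 13 (P = 2 + (2 + 9) = 2 + 11 = 13)
√(1/(2 + 2) - 6)*P = √(1/(2 + 2) - 6)*13 = √(1/4 - 6)*13 = √(¼ - 6)*13 = √(-23/4)*13 = (I*√23/2)*13 = 13*I*√23/2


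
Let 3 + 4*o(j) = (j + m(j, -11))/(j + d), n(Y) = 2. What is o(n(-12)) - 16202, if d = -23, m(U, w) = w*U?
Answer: -1361011/84 ≈ -16203.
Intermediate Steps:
m(U, w) = U*w
o(j) = -¾ - 5*j/(2*(-23 + j)) (o(j) = -¾ + ((j + j*(-11))/(j - 23))/4 = -¾ + ((j - 11*j)/(-23 + j))/4 = -¾ + ((-10*j)/(-23 + j))/4 = -¾ + (-10*j/(-23 + j))/4 = -¾ - 5*j/(2*(-23 + j)))
o(n(-12)) - 16202 = (69 - 13*2)/(4*(-23 + 2)) - 16202 = (¼)*(69 - 26)/(-21) - 16202 = (¼)*(-1/21)*43 - 16202 = -43/84 - 16202 = -1361011/84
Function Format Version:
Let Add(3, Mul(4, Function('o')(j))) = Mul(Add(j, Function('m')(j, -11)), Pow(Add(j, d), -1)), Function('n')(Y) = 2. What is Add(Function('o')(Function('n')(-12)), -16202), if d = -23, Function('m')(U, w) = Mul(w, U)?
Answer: Rational(-1361011, 84) ≈ -16203.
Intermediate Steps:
Function('m')(U, w) = Mul(U, w)
Function('o')(j) = Add(Rational(-3, 4), Mul(Rational(-5, 2), j, Pow(Add(-23, j), -1))) (Function('o')(j) = Add(Rational(-3, 4), Mul(Rational(1, 4), Mul(Add(j, Mul(j, -11)), Pow(Add(j, -23), -1)))) = Add(Rational(-3, 4), Mul(Rational(1, 4), Mul(Add(j, Mul(-11, j)), Pow(Add(-23, j), -1)))) = Add(Rational(-3, 4), Mul(Rational(1, 4), Mul(Mul(-10, j), Pow(Add(-23, j), -1)))) = Add(Rational(-3, 4), Mul(Rational(1, 4), Mul(-10, j, Pow(Add(-23, j), -1)))) = Add(Rational(-3, 4), Mul(Rational(-5, 2), j, Pow(Add(-23, j), -1))))
Add(Function('o')(Function('n')(-12)), -16202) = Add(Mul(Rational(1, 4), Pow(Add(-23, 2), -1), Add(69, Mul(-13, 2))), -16202) = Add(Mul(Rational(1, 4), Pow(-21, -1), Add(69, -26)), -16202) = Add(Mul(Rational(1, 4), Rational(-1, 21), 43), -16202) = Add(Rational(-43, 84), -16202) = Rational(-1361011, 84)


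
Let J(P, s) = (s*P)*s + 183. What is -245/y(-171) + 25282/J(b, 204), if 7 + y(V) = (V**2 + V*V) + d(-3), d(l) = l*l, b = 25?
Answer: 1223649653/60857456172 ≈ 0.020107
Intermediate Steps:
d(l) = l**2
y(V) = 2 + 2*V**2 (y(V) = -7 + ((V**2 + V*V) + (-3)**2) = -7 + ((V**2 + V**2) + 9) = -7 + (2*V**2 + 9) = -7 + (9 + 2*V**2) = 2 + 2*V**2)
J(P, s) = 183 + P*s**2 (J(P, s) = (P*s)*s + 183 = P*s**2 + 183 = 183 + P*s**2)
-245/y(-171) + 25282/J(b, 204) = -245/(2 + 2*(-171)**2) + 25282/(183 + 25*204**2) = -245/(2 + 2*29241) + 25282/(183 + 25*41616) = -245/(2 + 58482) + 25282/(183 + 1040400) = -245/58484 + 25282/1040583 = 1223649653/60857456172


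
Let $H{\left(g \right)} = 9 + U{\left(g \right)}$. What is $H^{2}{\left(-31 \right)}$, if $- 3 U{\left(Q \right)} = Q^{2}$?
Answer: $\frac{872356}{9} \approx 96929.0$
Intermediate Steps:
$U{\left(Q \right)} = - \frac{Q^{2}}{3}$
$H{\left(g \right)} = 9 - \frac{g^{2}}{3}$
$H^{2}{\left(-31 \right)} = \left(9 - \frac{\left(-31\right)^{2}}{3}\right)^{2} = \left(9 - \frac{961}{3}\right)^{2} = \left(- \frac{934}{3}\right)^{2} = \frac{872356}{9}$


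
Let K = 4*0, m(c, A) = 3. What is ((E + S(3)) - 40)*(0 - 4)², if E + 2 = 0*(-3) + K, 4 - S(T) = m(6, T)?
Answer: -656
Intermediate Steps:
K = 0
S(T) = 1 (S(T) = 4 - 1*3 = 4 - 3 = 1)
E = -2 (E = -2 + (0*(-3) + 0) = -2 + (0 + 0) = -2 + 0 = -2)
((E + S(3)) - 40)*(0 - 4)² = ((-2 + 1) - 40)*(0 - 4)² = (-1 - 40)*(-4)² = -41*16 = -656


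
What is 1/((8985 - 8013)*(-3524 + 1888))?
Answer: -1/1590192 ≈ -6.2885e-7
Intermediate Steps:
1/((8985 - 8013)*(-3524 + 1888)) = 1/(972*(-1636)) = (1/972)*(-1/1636) = -1/1590192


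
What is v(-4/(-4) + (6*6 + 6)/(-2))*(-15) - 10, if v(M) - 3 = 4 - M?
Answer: -415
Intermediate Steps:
v(M) = 7 - M (v(M) = 3 + (4 - M) = 7 - M)
v(-4/(-4) + (6*6 + 6)/(-2))*(-15) - 10 = (7 - (-4/(-4) + (6*6 + 6)/(-2)))*(-15) - 10 = (7 - (-4*(-¼) + (36 + 6)*(-½)))*(-15) - 10 = (7 - (1 + 42*(-½)))*(-15) - 10 = (7 - (1 - 21))*(-15) - 10 = (7 - 1*(-20))*(-15) - 10 = (7 + 20)*(-15) - 10 = 27*(-15) - 10 = -405 - 10 = -415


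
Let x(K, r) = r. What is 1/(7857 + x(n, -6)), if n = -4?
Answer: 1/7851 ≈ 0.00012737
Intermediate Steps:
1/(7857 + x(n, -6)) = 1/(7857 - 6) = 1/7851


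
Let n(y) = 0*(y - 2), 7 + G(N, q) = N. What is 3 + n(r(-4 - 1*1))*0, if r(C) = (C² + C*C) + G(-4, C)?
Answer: 3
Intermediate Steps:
G(N, q) = -7 + N
r(C) = -11 + 2*C² (r(C) = (C² + C*C) + (-7 - 4) = (C² + C²) - 11 = 2*C² - 11 = -11 + 2*C²)
n(y) = 0 (n(y) = 0*(-2 + y) = 0)
3 + n(r(-4 - 1*1))*0 = 3 + 0*0 = 3 + 0 = 3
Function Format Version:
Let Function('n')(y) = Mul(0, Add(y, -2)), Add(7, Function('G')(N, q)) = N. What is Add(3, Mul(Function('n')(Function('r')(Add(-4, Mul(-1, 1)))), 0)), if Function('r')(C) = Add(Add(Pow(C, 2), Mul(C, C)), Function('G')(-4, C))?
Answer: 3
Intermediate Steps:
Function('G')(N, q) = Add(-7, N)
Function('r')(C) = Add(-11, Mul(2, Pow(C, 2))) (Function('r')(C) = Add(Add(Pow(C, 2), Mul(C, C)), Add(-7, -4)) = Add(Add(Pow(C, 2), Pow(C, 2)), -11) = Add(Mul(2, Pow(C, 2)), -11) = Add(-11, Mul(2, Pow(C, 2))))
Function('n')(y) = 0 (Function('n')(y) = Mul(0, Add(-2, y)) = 0)
Add(3, Mul(Function('n')(Function('r')(Add(-4, Mul(-1, 1)))), 0)) = Add(3, Mul(0, 0)) = Add(3, 0) = 3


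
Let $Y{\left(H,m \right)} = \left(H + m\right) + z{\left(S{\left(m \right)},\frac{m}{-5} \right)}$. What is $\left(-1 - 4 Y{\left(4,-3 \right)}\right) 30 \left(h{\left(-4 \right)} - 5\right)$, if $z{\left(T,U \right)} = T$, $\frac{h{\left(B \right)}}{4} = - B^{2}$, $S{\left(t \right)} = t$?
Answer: $-14490$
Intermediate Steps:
$h{\left(B \right)} = - 4 B^{2}$ ($h{\left(B \right)} = 4 \left(- B^{2}\right) = - 4 B^{2}$)
$Y{\left(H,m \right)} = H + 2 m$ ($Y{\left(H,m \right)} = \left(H + m\right) + m = H + 2 m$)
$\left(-1 - 4 Y{\left(4,-3 \right)}\right) 30 \left(h{\left(-4 \right)} - 5\right) = \left(-1 - 4 \left(4 + 2 \left(-3\right)\right)\right) 30 \left(- 4 \left(-4\right)^{2} - 5\right) = \left(-1 - 4 \left(4 - 6\right)\right) 30 \left(\left(-4\right) 16 - 5\right) = \left(-1 - -8\right) 30 \left(-64 - 5\right) = \left(-1 + 8\right) 30 \left(-69\right) = 7 \cdot 30 \left(-69\right) = 210 \left(-69\right) = -14490$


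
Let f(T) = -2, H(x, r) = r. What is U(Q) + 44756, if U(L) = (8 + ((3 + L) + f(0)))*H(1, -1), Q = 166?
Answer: 44581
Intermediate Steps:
U(L) = -9 - L (U(L) = (8 + ((3 + L) - 2))*(-1) = (8 + (1 + L))*(-1) = (9 + L)*(-1) = -9 - L)
U(Q) + 44756 = (-9 - 1*166) + 44756 = (-9 - 166) + 44756 = -175 + 44756 = 44581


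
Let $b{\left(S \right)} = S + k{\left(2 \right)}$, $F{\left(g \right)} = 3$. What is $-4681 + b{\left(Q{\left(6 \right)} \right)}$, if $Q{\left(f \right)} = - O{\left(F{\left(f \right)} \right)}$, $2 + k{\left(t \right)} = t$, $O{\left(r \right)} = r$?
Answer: $-4684$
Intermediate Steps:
$k{\left(t \right)} = -2 + t$
$Q{\left(f \right)} = -3$ ($Q{\left(f \right)} = \left(-1\right) 3 = -3$)
$b{\left(S \right)} = S$ ($b{\left(S \right)} = S + \left(-2 + 2\right) = S + 0 = S$)
$-4681 + b{\left(Q{\left(6 \right)} \right)} = -4681 - 3 = -4684$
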